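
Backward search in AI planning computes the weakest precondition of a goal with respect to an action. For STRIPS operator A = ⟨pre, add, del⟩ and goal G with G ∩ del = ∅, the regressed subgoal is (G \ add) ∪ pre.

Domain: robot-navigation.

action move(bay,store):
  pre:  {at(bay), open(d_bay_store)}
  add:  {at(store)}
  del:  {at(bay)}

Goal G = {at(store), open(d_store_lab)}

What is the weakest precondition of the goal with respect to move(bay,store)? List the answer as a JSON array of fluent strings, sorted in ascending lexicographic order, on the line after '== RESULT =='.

Compute (G \ add) ∪ pre:
  G ∩ del = {}  (empty — regression defined)
  G \ add = {at(store), open(d_store_lab)} \ {at(store)} = {open(d_store_lab)}
  ∪ pre   = {open(d_store_lab)} ∪ {at(bay), open(d_bay_store)}
          = {at(bay), open(d_bay_store), open(d_store_lab)}

== RESULT ==
["at(bay)", "open(d_bay_store)", "open(d_store_lab)"]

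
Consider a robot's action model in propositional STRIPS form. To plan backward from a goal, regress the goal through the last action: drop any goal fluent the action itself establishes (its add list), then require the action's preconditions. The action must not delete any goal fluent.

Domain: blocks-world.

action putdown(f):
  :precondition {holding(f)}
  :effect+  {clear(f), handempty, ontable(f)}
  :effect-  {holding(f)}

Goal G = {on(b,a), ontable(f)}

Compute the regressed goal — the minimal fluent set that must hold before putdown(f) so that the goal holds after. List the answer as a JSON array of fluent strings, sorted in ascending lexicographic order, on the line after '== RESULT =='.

Regress:
  G ∩ del = {}  (empty — regression defined)
  G \ add = {on(b,a), ontable(f)} \ {clear(f), handempty, ontable(f)} = {on(b,a)}
  ∪ pre   = {on(b,a)} ∪ {holding(f)}
          = {holding(f), on(b,a)}

== RESULT ==
["holding(f)", "on(b,a)"]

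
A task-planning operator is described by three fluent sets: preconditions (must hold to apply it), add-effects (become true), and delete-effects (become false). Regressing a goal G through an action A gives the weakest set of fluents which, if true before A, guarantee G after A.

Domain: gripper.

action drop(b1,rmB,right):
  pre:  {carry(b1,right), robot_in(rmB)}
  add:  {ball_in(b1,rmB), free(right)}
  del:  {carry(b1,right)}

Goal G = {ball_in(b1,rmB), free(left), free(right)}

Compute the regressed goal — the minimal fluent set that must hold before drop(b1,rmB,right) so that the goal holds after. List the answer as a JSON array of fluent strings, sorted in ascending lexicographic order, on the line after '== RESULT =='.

Compute (G \ add) ∪ pre:
  G ∩ del = {}  (empty — regression defined)
  G \ add = {ball_in(b1,rmB), free(left), free(right)} \ {ball_in(b1,rmB), free(right)} = {free(left)}
  ∪ pre   = {free(left)} ∪ {carry(b1,right), robot_in(rmB)}
          = {carry(b1,right), free(left), robot_in(rmB)}

== RESULT ==
["carry(b1,right)", "free(left)", "robot_in(rmB)"]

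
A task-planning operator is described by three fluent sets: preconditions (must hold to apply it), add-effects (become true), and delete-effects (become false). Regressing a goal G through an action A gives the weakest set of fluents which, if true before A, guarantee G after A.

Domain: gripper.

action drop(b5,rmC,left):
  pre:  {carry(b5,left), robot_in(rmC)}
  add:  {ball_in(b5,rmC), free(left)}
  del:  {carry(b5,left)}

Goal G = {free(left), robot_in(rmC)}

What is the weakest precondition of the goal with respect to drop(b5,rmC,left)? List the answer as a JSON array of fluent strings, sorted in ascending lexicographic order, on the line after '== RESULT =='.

Compute (G \ add) ∪ pre:
  G ∩ del = {}  (empty — regression defined)
  G \ add = {free(left), robot_in(rmC)} \ {ball_in(b5,rmC), free(left)} = {robot_in(rmC)}
  ∪ pre   = {robot_in(rmC)} ∪ {carry(b5,left), robot_in(rmC)}
          = {carry(b5,left), robot_in(rmC)}

== RESULT ==
["carry(b5,left)", "robot_in(rmC)"]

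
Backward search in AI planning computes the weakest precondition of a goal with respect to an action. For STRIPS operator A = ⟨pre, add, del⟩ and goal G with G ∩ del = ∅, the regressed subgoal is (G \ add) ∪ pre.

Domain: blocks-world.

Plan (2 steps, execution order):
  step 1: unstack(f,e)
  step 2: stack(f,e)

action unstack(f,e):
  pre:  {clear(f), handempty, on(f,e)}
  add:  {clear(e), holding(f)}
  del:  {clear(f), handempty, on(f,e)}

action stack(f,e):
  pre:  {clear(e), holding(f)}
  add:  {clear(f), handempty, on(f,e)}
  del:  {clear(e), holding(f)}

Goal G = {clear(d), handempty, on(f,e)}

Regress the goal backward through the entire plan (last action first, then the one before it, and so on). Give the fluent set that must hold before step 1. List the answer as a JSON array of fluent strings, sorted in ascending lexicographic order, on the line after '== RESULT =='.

Work backward from the goal:
  through step 2 (stack(f,e)): drop {handempty, on(f,e)}, keep {clear(d)}, require {clear(e), holding(f)}
    → {clear(d), clear(e), holding(f)}
  through step 1 (unstack(f,e)): drop {clear(e), holding(f)}, keep {clear(d)}, require {clear(f), handempty, on(f,e)}
    → {clear(d), clear(f), handempty, on(f,e)}

== RESULT ==
["clear(d)", "clear(f)", "handempty", "on(f,e)"]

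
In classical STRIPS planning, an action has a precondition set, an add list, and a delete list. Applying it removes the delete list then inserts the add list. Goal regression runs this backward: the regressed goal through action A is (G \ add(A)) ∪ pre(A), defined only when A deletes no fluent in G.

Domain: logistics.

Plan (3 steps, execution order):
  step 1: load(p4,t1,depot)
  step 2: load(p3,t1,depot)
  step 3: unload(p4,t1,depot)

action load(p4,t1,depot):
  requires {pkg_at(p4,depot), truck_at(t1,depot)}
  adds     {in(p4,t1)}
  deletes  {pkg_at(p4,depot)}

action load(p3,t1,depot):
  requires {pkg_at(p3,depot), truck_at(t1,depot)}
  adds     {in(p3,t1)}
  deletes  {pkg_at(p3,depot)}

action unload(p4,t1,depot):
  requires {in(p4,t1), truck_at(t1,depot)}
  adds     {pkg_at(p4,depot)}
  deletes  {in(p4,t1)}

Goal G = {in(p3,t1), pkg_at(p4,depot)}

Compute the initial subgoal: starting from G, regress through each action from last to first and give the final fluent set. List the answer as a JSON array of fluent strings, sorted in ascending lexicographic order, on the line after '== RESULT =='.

Work backward from the goal:
  through step 3 (unload(p4,t1,depot)): drop {pkg_at(p4,depot)}, keep {in(p3,t1)}, require {in(p4,t1), truck_at(t1,depot)}
    → {in(p3,t1), in(p4,t1), truck_at(t1,depot)}
  through step 2 (load(p3,t1,depot)): drop {in(p3,t1)}, keep {in(p4,t1), truck_at(t1,depot)}, require {pkg_at(p3,depot), truck_at(t1,depot)}
    → {in(p4,t1), pkg_at(p3,depot), truck_at(t1,depot)}
  through step 1 (load(p4,t1,depot)): drop {in(p4,t1)}, keep {pkg_at(p3,depot), truck_at(t1,depot)}, require {pkg_at(p4,depot), truck_at(t1,depot)}
    → {pkg_at(p3,depot), pkg_at(p4,depot), truck_at(t1,depot)}

== RESULT ==
["pkg_at(p3,depot)", "pkg_at(p4,depot)", "truck_at(t1,depot)"]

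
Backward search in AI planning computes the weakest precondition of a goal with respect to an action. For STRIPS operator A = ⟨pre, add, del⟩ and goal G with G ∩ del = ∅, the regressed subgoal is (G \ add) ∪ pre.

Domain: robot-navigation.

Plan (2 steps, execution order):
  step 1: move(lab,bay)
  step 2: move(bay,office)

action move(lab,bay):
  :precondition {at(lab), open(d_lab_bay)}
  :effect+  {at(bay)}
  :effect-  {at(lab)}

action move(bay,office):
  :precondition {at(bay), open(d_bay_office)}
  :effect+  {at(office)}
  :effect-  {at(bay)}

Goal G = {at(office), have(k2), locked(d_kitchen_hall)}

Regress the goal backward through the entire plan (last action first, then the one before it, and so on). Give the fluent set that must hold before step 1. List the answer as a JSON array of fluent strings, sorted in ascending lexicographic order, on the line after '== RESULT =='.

Work backward from the goal:
  through step 2 (move(bay,office)): drop {at(office)}, keep {have(k2), locked(d_kitchen_hall)}, require {at(bay), open(d_bay_office)}
    → {at(bay), have(k2), locked(d_kitchen_hall), open(d_bay_office)}
  through step 1 (move(lab,bay)): drop {at(bay)}, keep {have(k2), locked(d_kitchen_hall), open(d_bay_office)}, require {at(lab), open(d_lab_bay)}
    → {at(lab), have(k2), locked(d_kitchen_hall), open(d_bay_office), open(d_lab_bay)}

== RESULT ==
["at(lab)", "have(k2)", "locked(d_kitchen_hall)", "open(d_bay_office)", "open(d_lab_bay)"]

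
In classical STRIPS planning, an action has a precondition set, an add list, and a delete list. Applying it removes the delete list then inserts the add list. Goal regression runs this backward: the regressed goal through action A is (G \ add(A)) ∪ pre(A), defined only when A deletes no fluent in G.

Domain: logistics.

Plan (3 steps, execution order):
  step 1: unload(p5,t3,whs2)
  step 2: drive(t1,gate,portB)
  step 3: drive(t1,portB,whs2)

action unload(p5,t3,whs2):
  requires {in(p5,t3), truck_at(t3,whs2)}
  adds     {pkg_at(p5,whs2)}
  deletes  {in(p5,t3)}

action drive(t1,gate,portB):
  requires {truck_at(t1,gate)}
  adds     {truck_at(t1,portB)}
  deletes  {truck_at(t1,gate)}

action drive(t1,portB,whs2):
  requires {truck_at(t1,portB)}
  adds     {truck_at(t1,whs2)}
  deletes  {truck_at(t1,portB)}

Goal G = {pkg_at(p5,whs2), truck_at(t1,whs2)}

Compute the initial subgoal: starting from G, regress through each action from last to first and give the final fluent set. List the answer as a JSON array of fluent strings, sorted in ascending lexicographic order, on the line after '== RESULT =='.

Regress step by step:
  through step 3 (drive(t1,portB,whs2)): drop {truck_at(t1,whs2)}, keep {pkg_at(p5,whs2)}, require {truck_at(t1,portB)}
    → {pkg_at(p5,whs2), truck_at(t1,portB)}
  through step 2 (drive(t1,gate,portB)): drop {truck_at(t1,portB)}, keep {pkg_at(p5,whs2)}, require {truck_at(t1,gate)}
    → {pkg_at(p5,whs2), truck_at(t1,gate)}
  through step 1 (unload(p5,t3,whs2)): drop {pkg_at(p5,whs2)}, keep {truck_at(t1,gate)}, require {in(p5,t3), truck_at(t3,whs2)}
    → {in(p5,t3), truck_at(t1,gate), truck_at(t3,whs2)}

== RESULT ==
["in(p5,t3)", "truck_at(t1,gate)", "truck_at(t3,whs2)"]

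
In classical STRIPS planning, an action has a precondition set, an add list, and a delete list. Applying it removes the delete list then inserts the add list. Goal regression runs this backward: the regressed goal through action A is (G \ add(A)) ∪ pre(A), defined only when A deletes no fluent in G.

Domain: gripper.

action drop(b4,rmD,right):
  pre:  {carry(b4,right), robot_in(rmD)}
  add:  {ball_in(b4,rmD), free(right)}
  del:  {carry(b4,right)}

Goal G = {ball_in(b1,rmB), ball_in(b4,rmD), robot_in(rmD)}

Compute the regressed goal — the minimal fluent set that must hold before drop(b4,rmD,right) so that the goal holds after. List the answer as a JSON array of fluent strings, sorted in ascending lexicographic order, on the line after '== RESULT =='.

Compute (G \ add) ∪ pre:
  G ∩ del = {}  (empty — regression defined)
  G \ add = {ball_in(b1,rmB), ball_in(b4,rmD), robot_in(rmD)} \ {ball_in(b4,rmD), free(right)} = {ball_in(b1,rmB), robot_in(rmD)}
  ∪ pre   = {ball_in(b1,rmB), robot_in(rmD)} ∪ {carry(b4,right), robot_in(rmD)}
          = {ball_in(b1,rmB), carry(b4,right), robot_in(rmD)}

== RESULT ==
["ball_in(b1,rmB)", "carry(b4,right)", "robot_in(rmD)"]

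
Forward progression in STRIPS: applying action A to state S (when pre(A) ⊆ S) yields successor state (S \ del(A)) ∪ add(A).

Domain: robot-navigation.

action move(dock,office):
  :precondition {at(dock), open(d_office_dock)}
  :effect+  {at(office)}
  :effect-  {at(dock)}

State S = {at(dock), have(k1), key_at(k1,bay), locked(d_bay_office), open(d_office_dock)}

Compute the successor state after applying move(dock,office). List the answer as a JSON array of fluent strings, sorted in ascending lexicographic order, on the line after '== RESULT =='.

Progress:
  pre ⊆ S: {at(dock), open(d_office_dock)} ⊆ S  — applicable
  S \ del = {have(k1), key_at(k1,bay), locked(d_bay_office), open(d_office_dock)}
  ∪ add   = {at(office), have(k1), key_at(k1,bay), locked(d_bay_office), open(d_office_dock)}

== RESULT ==
["at(office)", "have(k1)", "key_at(k1,bay)", "locked(d_bay_office)", "open(d_office_dock)"]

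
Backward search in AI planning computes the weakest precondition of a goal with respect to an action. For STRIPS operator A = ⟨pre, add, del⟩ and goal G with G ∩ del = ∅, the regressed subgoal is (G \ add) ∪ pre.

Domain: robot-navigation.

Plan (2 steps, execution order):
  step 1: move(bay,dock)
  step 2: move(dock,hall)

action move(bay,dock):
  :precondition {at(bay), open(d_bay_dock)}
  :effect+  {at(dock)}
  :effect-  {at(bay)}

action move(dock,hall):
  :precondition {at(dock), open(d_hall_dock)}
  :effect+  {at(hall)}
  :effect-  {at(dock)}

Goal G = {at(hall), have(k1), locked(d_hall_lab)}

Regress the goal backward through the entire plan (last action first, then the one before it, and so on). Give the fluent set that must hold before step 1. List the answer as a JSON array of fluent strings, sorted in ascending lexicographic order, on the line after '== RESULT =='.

Regress step by step:
  through step 2 (move(dock,hall)): drop {at(hall)}, keep {have(k1), locked(d_hall_lab)}, require {at(dock), open(d_hall_dock)}
    → {at(dock), have(k1), locked(d_hall_lab), open(d_hall_dock)}
  through step 1 (move(bay,dock)): drop {at(dock)}, keep {have(k1), locked(d_hall_lab), open(d_hall_dock)}, require {at(bay), open(d_bay_dock)}
    → {at(bay), have(k1), locked(d_hall_lab), open(d_bay_dock), open(d_hall_dock)}

== RESULT ==
["at(bay)", "have(k1)", "locked(d_hall_lab)", "open(d_bay_dock)", "open(d_hall_dock)"]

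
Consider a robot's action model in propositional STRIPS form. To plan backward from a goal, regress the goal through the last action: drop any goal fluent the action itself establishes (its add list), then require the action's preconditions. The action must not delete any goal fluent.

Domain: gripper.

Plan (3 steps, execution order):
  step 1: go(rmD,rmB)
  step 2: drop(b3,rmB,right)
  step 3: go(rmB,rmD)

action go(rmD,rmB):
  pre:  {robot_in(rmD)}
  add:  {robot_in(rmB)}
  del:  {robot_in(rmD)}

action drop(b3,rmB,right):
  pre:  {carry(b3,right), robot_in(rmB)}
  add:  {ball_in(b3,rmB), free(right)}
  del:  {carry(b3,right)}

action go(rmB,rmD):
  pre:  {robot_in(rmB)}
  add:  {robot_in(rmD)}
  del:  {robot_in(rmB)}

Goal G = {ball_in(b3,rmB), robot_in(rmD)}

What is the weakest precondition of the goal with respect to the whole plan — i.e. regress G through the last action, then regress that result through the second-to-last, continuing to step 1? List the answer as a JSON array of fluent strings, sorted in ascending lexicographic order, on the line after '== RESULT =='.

Regress step by step:
  through step 3 (go(rmB,rmD)): drop {robot_in(rmD)}, keep {ball_in(b3,rmB)}, require {robot_in(rmB)}
    → {ball_in(b3,rmB), robot_in(rmB)}
  through step 2 (drop(b3,rmB,right)): drop {ball_in(b3,rmB)}, keep {robot_in(rmB)}, require {carry(b3,right), robot_in(rmB)}
    → {carry(b3,right), robot_in(rmB)}
  through step 1 (go(rmD,rmB)): drop {robot_in(rmB)}, keep {carry(b3,right)}, require {robot_in(rmD)}
    → {carry(b3,right), robot_in(rmD)}

== RESULT ==
["carry(b3,right)", "robot_in(rmD)"]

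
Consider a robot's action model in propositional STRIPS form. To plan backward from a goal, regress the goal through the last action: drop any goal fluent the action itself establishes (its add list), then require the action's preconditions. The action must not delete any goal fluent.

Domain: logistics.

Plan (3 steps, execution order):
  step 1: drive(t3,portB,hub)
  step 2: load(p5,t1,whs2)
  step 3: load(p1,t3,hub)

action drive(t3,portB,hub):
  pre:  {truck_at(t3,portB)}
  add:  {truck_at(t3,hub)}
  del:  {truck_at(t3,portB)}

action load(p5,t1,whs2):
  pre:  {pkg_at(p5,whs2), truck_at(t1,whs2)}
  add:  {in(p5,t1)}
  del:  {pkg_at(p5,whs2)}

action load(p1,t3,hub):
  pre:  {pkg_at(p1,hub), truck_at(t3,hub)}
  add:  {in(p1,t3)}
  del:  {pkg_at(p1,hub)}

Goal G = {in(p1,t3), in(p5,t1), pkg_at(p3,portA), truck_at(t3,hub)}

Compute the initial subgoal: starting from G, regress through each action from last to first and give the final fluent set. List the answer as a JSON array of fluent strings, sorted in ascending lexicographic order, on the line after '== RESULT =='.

Work backward from the goal:
  through step 3 (load(p1,t3,hub)): drop {in(p1,t3)}, keep {in(p5,t1), pkg_at(p3,portA), truck_at(t3,hub)}, require {pkg_at(p1,hub), truck_at(t3,hub)}
    → {in(p5,t1), pkg_at(p1,hub), pkg_at(p3,portA), truck_at(t3,hub)}
  through step 2 (load(p5,t1,whs2)): drop {in(p5,t1)}, keep {pkg_at(p1,hub), pkg_at(p3,portA), truck_at(t3,hub)}, require {pkg_at(p5,whs2), truck_at(t1,whs2)}
    → {pkg_at(p1,hub), pkg_at(p3,portA), pkg_at(p5,whs2), truck_at(t1,whs2), truck_at(t3,hub)}
  through step 1 (drive(t3,portB,hub)): drop {truck_at(t3,hub)}, keep {pkg_at(p1,hub), pkg_at(p3,portA), pkg_at(p5,whs2), truck_at(t1,whs2)}, require {truck_at(t3,portB)}
    → {pkg_at(p1,hub), pkg_at(p3,portA), pkg_at(p5,whs2), truck_at(t1,whs2), truck_at(t3,portB)}

== RESULT ==
["pkg_at(p1,hub)", "pkg_at(p3,portA)", "pkg_at(p5,whs2)", "truck_at(t1,whs2)", "truck_at(t3,portB)"]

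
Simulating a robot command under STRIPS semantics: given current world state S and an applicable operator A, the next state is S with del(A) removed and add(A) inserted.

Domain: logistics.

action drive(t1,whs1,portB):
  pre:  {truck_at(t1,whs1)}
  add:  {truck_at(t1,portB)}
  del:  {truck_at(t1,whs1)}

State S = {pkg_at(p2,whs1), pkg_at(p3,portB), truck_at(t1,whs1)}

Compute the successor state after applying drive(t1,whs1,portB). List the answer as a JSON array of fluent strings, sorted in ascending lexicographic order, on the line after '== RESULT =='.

Compute (S \ del) ∪ add:
  pre ⊆ S: {truck_at(t1,whs1)} ⊆ S  — applicable
  S \ del = {pkg_at(p2,whs1), pkg_at(p3,portB)}
  ∪ add   = {pkg_at(p2,whs1), pkg_at(p3,portB), truck_at(t1,portB)}

== RESULT ==
["pkg_at(p2,whs1)", "pkg_at(p3,portB)", "truck_at(t1,portB)"]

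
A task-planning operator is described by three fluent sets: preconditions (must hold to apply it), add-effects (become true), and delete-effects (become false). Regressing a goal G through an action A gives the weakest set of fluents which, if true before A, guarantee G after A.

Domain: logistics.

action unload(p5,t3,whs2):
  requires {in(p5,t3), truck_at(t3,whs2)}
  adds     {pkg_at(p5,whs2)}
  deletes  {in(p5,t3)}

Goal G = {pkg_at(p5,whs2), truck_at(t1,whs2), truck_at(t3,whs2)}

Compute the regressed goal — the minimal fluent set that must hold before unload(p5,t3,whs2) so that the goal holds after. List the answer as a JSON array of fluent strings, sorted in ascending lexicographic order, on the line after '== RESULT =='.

Compute (G \ add) ∪ pre:
  G ∩ del = {}  (empty — regression defined)
  G \ add = {pkg_at(p5,whs2), truck_at(t1,whs2), truck_at(t3,whs2)} \ {pkg_at(p5,whs2)} = {truck_at(t1,whs2), truck_at(t3,whs2)}
  ∪ pre   = {truck_at(t1,whs2), truck_at(t3,whs2)} ∪ {in(p5,t3), truck_at(t3,whs2)}
          = {in(p5,t3), truck_at(t1,whs2), truck_at(t3,whs2)}

== RESULT ==
["in(p5,t3)", "truck_at(t1,whs2)", "truck_at(t3,whs2)"]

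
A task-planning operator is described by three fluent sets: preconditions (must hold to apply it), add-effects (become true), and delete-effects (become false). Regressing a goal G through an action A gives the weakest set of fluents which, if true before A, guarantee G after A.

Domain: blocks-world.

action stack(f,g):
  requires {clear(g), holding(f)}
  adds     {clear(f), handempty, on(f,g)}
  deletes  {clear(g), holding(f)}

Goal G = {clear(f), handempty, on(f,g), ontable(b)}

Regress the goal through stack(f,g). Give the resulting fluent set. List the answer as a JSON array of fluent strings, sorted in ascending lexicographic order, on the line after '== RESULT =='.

Regress:
  G ∩ del = {}  (empty — regression defined)
  G \ add = {clear(f), handempty, on(f,g), ontable(b)} \ {clear(f), handempty, on(f,g)} = {ontable(b)}
  ∪ pre   = {ontable(b)} ∪ {clear(g), holding(f)}
          = {clear(g), holding(f), ontable(b)}

== RESULT ==
["clear(g)", "holding(f)", "ontable(b)"]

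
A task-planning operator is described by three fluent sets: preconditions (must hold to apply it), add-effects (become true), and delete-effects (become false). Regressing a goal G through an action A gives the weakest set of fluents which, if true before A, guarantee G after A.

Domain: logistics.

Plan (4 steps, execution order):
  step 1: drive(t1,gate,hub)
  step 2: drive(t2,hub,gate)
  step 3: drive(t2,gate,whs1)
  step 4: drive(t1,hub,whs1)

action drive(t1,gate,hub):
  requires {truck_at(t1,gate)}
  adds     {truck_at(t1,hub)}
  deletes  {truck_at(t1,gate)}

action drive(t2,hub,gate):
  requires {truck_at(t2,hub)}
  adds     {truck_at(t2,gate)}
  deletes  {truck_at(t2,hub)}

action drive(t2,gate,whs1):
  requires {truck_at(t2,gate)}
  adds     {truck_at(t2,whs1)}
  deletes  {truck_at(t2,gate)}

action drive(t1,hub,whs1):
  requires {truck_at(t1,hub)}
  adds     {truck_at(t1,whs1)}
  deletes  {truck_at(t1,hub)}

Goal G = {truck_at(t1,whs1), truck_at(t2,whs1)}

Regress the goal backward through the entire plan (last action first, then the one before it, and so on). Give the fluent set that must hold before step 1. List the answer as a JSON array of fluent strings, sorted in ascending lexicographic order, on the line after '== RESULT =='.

Regress step by step:
  through step 4 (drive(t1,hub,whs1)): drop {truck_at(t1,whs1)}, keep {truck_at(t2,whs1)}, require {truck_at(t1,hub)}
    → {truck_at(t1,hub), truck_at(t2,whs1)}
  through step 3 (drive(t2,gate,whs1)): drop {truck_at(t2,whs1)}, keep {truck_at(t1,hub)}, require {truck_at(t2,gate)}
    → {truck_at(t1,hub), truck_at(t2,gate)}
  through step 2 (drive(t2,hub,gate)): drop {truck_at(t2,gate)}, keep {truck_at(t1,hub)}, require {truck_at(t2,hub)}
    → {truck_at(t1,hub), truck_at(t2,hub)}
  through step 1 (drive(t1,gate,hub)): drop {truck_at(t1,hub)}, keep {truck_at(t2,hub)}, require {truck_at(t1,gate)}
    → {truck_at(t1,gate), truck_at(t2,hub)}

== RESULT ==
["truck_at(t1,gate)", "truck_at(t2,hub)"]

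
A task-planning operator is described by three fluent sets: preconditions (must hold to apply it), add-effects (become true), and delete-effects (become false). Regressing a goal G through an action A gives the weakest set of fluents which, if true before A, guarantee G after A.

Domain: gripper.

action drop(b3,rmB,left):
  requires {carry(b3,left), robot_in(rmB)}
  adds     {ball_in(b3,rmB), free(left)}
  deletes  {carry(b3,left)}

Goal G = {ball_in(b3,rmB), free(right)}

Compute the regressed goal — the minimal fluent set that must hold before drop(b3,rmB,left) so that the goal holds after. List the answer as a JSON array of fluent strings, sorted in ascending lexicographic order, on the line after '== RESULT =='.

Regress:
  G ∩ del = {}  (empty — regression defined)
  G \ add = {ball_in(b3,rmB), free(right)} \ {ball_in(b3,rmB), free(left)} = {free(right)}
  ∪ pre   = {free(right)} ∪ {carry(b3,left), robot_in(rmB)}
          = {carry(b3,left), free(right), robot_in(rmB)}

== RESULT ==
["carry(b3,left)", "free(right)", "robot_in(rmB)"]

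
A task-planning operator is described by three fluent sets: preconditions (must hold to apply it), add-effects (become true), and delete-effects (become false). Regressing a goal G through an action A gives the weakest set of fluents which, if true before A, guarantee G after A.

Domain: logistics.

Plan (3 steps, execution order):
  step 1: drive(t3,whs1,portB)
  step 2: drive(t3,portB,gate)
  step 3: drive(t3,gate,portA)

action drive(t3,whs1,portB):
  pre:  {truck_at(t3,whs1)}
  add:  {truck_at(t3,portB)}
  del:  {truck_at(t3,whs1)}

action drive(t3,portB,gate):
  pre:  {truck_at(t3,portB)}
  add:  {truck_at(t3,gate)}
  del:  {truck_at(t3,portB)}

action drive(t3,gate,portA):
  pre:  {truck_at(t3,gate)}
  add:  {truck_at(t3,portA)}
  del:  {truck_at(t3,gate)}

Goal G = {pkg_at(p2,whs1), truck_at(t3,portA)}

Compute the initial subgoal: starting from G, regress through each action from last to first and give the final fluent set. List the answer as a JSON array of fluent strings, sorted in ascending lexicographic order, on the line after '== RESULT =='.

Work backward from the goal:
  through step 3 (drive(t3,gate,portA)): drop {truck_at(t3,portA)}, keep {pkg_at(p2,whs1)}, require {truck_at(t3,gate)}
    → {pkg_at(p2,whs1), truck_at(t3,gate)}
  through step 2 (drive(t3,portB,gate)): drop {truck_at(t3,gate)}, keep {pkg_at(p2,whs1)}, require {truck_at(t3,portB)}
    → {pkg_at(p2,whs1), truck_at(t3,portB)}
  through step 1 (drive(t3,whs1,portB)): drop {truck_at(t3,portB)}, keep {pkg_at(p2,whs1)}, require {truck_at(t3,whs1)}
    → {pkg_at(p2,whs1), truck_at(t3,whs1)}

== RESULT ==
["pkg_at(p2,whs1)", "truck_at(t3,whs1)"]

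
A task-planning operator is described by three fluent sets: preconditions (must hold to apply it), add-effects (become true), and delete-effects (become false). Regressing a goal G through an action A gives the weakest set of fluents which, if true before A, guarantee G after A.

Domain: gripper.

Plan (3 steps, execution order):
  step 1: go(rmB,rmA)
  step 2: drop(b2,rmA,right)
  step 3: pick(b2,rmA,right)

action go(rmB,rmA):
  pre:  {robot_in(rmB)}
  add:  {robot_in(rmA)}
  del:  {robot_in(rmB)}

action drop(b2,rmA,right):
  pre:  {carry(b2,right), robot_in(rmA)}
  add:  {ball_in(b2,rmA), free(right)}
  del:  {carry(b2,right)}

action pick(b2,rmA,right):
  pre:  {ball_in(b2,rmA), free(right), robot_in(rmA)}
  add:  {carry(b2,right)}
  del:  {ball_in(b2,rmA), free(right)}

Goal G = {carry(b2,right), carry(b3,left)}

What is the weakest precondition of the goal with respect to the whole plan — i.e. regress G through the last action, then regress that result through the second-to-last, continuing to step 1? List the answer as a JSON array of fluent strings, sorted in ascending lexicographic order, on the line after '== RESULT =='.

Regress step by step:
  through step 3 (pick(b2,rmA,right)): drop {carry(b2,right)}, keep {carry(b3,left)}, require {ball_in(b2,rmA), free(right), robot_in(rmA)}
    → {ball_in(b2,rmA), carry(b3,left), free(right), robot_in(rmA)}
  through step 2 (drop(b2,rmA,right)): drop {ball_in(b2,rmA), free(right)}, keep {carry(b3,left), robot_in(rmA)}, require {carry(b2,right), robot_in(rmA)}
    → {carry(b2,right), carry(b3,left), robot_in(rmA)}
  through step 1 (go(rmB,rmA)): drop {robot_in(rmA)}, keep {carry(b2,right), carry(b3,left)}, require {robot_in(rmB)}
    → {carry(b2,right), carry(b3,left), robot_in(rmB)}

== RESULT ==
["carry(b2,right)", "carry(b3,left)", "robot_in(rmB)"]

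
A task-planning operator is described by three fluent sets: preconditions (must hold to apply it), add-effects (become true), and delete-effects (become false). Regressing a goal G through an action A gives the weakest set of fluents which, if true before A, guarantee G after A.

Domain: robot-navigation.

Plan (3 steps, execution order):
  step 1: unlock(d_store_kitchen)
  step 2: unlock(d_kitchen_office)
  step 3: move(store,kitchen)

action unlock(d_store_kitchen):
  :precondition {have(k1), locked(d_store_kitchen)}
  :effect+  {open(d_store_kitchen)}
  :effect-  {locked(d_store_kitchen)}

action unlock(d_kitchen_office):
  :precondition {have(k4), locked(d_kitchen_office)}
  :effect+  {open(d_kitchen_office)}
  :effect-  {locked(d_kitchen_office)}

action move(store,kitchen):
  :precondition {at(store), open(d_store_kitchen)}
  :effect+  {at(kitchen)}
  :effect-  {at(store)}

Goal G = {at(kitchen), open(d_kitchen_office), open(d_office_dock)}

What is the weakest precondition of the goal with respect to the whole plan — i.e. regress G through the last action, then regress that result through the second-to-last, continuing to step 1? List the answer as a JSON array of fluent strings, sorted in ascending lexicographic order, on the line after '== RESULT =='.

Work backward from the goal:
  through step 3 (move(store,kitchen)): drop {at(kitchen)}, keep {open(d_kitchen_office), open(d_office_dock)}, require {at(store), open(d_store_kitchen)}
    → {at(store), open(d_kitchen_office), open(d_office_dock), open(d_store_kitchen)}
  through step 2 (unlock(d_kitchen_office)): drop {open(d_kitchen_office)}, keep {at(store), open(d_office_dock), open(d_store_kitchen)}, require {have(k4), locked(d_kitchen_office)}
    → {at(store), have(k4), locked(d_kitchen_office), open(d_office_dock), open(d_store_kitchen)}
  through step 1 (unlock(d_store_kitchen)): drop {open(d_store_kitchen)}, keep {at(store), have(k4), locked(d_kitchen_office), open(d_office_dock)}, require {have(k1), locked(d_store_kitchen)}
    → {at(store), have(k1), have(k4), locked(d_kitchen_office), locked(d_store_kitchen), open(d_office_dock)}

== RESULT ==
["at(store)", "have(k1)", "have(k4)", "locked(d_kitchen_office)", "locked(d_store_kitchen)", "open(d_office_dock)"]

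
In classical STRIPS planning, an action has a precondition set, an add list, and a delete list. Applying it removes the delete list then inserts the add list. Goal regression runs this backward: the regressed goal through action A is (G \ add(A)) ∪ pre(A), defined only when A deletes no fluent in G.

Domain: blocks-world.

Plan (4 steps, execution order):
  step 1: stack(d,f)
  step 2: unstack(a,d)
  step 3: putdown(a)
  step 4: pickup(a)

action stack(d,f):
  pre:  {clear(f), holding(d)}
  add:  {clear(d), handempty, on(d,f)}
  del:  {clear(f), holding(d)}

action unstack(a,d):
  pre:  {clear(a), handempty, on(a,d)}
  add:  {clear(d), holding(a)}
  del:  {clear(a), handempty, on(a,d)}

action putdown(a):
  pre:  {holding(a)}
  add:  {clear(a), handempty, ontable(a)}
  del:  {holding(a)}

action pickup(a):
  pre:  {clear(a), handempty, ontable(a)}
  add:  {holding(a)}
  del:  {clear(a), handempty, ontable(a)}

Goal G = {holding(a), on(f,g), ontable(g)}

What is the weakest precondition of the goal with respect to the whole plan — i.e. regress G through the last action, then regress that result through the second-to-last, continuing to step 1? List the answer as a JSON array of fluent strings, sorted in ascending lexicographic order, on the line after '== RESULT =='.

Work backward from the goal:
  through step 4 (pickup(a)): drop {holding(a)}, keep {on(f,g), ontable(g)}, require {clear(a), handempty, ontable(a)}
    → {clear(a), handempty, on(f,g), ontable(a), ontable(g)}
  through step 3 (putdown(a)): drop {clear(a), handempty, ontable(a)}, keep {on(f,g), ontable(g)}, require {holding(a)}
    → {holding(a), on(f,g), ontable(g)}
  through step 2 (unstack(a,d)): drop {holding(a)}, keep {on(f,g), ontable(g)}, require {clear(a), handempty, on(a,d)}
    → {clear(a), handempty, on(a,d), on(f,g), ontable(g)}
  through step 1 (stack(d,f)): drop {handempty}, keep {clear(a), on(a,d), on(f,g), ontable(g)}, require {clear(f), holding(d)}
    → {clear(a), clear(f), holding(d), on(a,d), on(f,g), ontable(g)}

== RESULT ==
["clear(a)", "clear(f)", "holding(d)", "on(a,d)", "on(f,g)", "ontable(g)"]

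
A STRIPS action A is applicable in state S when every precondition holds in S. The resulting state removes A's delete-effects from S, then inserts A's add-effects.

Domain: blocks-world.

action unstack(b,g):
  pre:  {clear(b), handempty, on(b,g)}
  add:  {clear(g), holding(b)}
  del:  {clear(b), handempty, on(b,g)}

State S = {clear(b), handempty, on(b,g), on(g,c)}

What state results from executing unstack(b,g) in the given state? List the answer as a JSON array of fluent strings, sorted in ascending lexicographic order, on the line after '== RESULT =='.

Compute (S \ del) ∪ add:
  pre ⊆ S: {clear(b), handempty, on(b,g)} ⊆ S  — applicable
  S \ del = {on(g,c)}
  ∪ add   = {clear(g), holding(b), on(g,c)}

== RESULT ==
["clear(g)", "holding(b)", "on(g,c)"]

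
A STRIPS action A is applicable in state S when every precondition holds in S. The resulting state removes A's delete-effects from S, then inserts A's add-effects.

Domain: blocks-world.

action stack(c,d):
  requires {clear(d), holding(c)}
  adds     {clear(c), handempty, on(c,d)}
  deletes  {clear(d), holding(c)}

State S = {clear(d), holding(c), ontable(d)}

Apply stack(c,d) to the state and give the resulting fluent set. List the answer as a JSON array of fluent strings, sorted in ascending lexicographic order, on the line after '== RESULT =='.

Compute (S \ del) ∪ add:
  pre ⊆ S: {clear(d), holding(c)} ⊆ S  — applicable
  S \ del = {ontable(d)}
  ∪ add   = {clear(c), handempty, on(c,d), ontable(d)}

== RESULT ==
["clear(c)", "handempty", "on(c,d)", "ontable(d)"]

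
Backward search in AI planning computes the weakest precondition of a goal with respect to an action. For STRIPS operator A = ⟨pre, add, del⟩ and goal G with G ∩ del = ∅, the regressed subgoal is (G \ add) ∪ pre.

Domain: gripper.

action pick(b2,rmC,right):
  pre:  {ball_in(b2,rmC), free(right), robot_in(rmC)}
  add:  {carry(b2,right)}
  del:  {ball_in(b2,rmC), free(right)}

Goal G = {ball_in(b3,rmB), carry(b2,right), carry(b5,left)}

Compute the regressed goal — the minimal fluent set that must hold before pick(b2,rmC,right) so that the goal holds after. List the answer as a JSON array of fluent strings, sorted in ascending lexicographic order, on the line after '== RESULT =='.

Compute (G \ add) ∪ pre:
  G ∩ del = {}  (empty — regression defined)
  G \ add = {ball_in(b3,rmB), carry(b2,right), carry(b5,left)} \ {carry(b2,right)} = {ball_in(b3,rmB), carry(b5,left)}
  ∪ pre   = {ball_in(b3,rmB), carry(b5,left)} ∪ {ball_in(b2,rmC), free(right), robot_in(rmC)}
          = {ball_in(b2,rmC), ball_in(b3,rmB), carry(b5,left), free(right), robot_in(rmC)}

== RESULT ==
["ball_in(b2,rmC)", "ball_in(b3,rmB)", "carry(b5,left)", "free(right)", "robot_in(rmC)"]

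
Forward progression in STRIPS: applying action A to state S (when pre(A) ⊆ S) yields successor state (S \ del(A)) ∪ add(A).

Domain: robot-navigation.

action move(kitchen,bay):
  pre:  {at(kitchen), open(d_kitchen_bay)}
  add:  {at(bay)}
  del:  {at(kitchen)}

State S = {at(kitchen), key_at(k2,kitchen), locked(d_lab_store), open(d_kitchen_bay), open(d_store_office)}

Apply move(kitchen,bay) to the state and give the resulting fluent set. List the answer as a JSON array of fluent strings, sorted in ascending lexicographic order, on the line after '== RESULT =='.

Compute (S \ del) ∪ add:
  pre ⊆ S: {at(kitchen), open(d_kitchen_bay)} ⊆ S  — applicable
  S \ del = {key_at(k2,kitchen), locked(d_lab_store), open(d_kitchen_bay), open(d_store_office)}
  ∪ add   = {at(bay), key_at(k2,kitchen), locked(d_lab_store), open(d_kitchen_bay), open(d_store_office)}

== RESULT ==
["at(bay)", "key_at(k2,kitchen)", "locked(d_lab_store)", "open(d_kitchen_bay)", "open(d_store_office)"]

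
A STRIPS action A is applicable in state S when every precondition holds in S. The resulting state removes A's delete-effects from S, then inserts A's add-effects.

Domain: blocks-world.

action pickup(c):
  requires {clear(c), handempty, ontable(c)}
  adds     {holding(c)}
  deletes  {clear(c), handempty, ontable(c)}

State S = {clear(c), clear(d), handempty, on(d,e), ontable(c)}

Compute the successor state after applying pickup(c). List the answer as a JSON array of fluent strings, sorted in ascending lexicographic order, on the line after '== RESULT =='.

Progress:
  pre ⊆ S: {clear(c), handempty, ontable(c)} ⊆ S  — applicable
  S \ del = {clear(d), on(d,e)}
  ∪ add   = {clear(d), holding(c), on(d,e)}

== RESULT ==
["clear(d)", "holding(c)", "on(d,e)"]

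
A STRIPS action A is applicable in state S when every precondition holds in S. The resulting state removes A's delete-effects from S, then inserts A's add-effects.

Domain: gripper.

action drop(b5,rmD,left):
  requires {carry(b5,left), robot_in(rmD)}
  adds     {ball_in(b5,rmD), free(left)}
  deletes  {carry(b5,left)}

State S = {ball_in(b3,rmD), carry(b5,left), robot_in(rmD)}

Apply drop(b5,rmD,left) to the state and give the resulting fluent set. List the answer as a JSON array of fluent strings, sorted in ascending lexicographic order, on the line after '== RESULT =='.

Progress:
  pre ⊆ S: {carry(b5,left), robot_in(rmD)} ⊆ S  — applicable
  S \ del = {ball_in(b3,rmD), robot_in(rmD)}
  ∪ add   = {ball_in(b3,rmD), ball_in(b5,rmD), free(left), robot_in(rmD)}

== RESULT ==
["ball_in(b3,rmD)", "ball_in(b5,rmD)", "free(left)", "robot_in(rmD)"]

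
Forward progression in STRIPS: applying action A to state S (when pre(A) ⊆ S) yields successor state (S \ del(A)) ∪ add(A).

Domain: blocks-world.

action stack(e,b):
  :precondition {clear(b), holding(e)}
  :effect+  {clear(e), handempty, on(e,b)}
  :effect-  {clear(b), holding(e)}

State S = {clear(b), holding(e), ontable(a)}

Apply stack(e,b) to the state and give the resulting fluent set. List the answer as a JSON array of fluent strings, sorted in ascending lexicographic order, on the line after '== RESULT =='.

Compute (S \ del) ∪ add:
  pre ⊆ S: {clear(b), holding(e)} ⊆ S  — applicable
  S \ del = {ontable(a)}
  ∪ add   = {clear(e), handempty, on(e,b), ontable(a)}

== RESULT ==
["clear(e)", "handempty", "on(e,b)", "ontable(a)"]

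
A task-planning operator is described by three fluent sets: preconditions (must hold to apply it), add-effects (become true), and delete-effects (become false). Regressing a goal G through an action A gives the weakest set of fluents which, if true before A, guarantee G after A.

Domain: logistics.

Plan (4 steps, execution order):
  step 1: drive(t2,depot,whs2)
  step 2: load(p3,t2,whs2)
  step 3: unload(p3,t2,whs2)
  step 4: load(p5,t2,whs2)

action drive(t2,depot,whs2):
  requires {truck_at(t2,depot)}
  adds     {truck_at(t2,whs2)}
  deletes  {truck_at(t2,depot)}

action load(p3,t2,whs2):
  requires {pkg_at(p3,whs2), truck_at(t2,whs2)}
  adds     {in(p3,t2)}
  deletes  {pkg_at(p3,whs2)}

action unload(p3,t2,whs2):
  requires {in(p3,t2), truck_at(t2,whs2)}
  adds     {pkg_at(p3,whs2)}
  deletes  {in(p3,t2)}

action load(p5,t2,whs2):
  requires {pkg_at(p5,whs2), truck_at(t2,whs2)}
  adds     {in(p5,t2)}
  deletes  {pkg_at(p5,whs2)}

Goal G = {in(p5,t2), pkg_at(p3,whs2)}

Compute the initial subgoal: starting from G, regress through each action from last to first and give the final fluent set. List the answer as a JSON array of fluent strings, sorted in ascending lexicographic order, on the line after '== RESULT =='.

Regress step by step:
  through step 4 (load(p5,t2,whs2)): drop {in(p5,t2)}, keep {pkg_at(p3,whs2)}, require {pkg_at(p5,whs2), truck_at(t2,whs2)}
    → {pkg_at(p3,whs2), pkg_at(p5,whs2), truck_at(t2,whs2)}
  through step 3 (unload(p3,t2,whs2)): drop {pkg_at(p3,whs2)}, keep {pkg_at(p5,whs2), truck_at(t2,whs2)}, require {in(p3,t2), truck_at(t2,whs2)}
    → {in(p3,t2), pkg_at(p5,whs2), truck_at(t2,whs2)}
  through step 2 (load(p3,t2,whs2)): drop {in(p3,t2)}, keep {pkg_at(p5,whs2), truck_at(t2,whs2)}, require {pkg_at(p3,whs2), truck_at(t2,whs2)}
    → {pkg_at(p3,whs2), pkg_at(p5,whs2), truck_at(t2,whs2)}
  through step 1 (drive(t2,depot,whs2)): drop {truck_at(t2,whs2)}, keep {pkg_at(p3,whs2), pkg_at(p5,whs2)}, require {truck_at(t2,depot)}
    → {pkg_at(p3,whs2), pkg_at(p5,whs2), truck_at(t2,depot)}

== RESULT ==
["pkg_at(p3,whs2)", "pkg_at(p5,whs2)", "truck_at(t2,depot)"]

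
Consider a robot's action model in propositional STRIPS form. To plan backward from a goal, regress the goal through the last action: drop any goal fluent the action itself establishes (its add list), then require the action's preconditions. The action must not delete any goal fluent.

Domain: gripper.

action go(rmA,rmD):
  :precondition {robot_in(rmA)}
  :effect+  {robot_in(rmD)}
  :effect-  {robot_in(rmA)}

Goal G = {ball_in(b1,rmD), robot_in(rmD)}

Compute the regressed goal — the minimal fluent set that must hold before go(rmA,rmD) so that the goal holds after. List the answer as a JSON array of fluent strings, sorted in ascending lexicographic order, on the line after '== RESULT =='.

Compute (G \ add) ∪ pre:
  G ∩ del = {}  (empty — regression defined)
  G \ add = {ball_in(b1,rmD), robot_in(rmD)} \ {robot_in(rmD)} = {ball_in(b1,rmD)}
  ∪ pre   = {ball_in(b1,rmD)} ∪ {robot_in(rmA)}
          = {ball_in(b1,rmD), robot_in(rmA)}

== RESULT ==
["ball_in(b1,rmD)", "robot_in(rmA)"]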